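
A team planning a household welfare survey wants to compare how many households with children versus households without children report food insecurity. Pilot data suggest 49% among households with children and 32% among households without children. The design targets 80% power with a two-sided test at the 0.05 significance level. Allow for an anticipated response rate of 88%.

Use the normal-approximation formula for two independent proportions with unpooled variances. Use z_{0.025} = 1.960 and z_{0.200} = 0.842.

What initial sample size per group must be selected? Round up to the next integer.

n = (z_{α/2} + z_β)² · [p₁(1−p₁) + p₂(1−p₂)] / (p₁ − p₂)²
  = (1.960 + 0.842)² · (0.49·0.51 + 0.32·0.68) / (0.17)²
  = (2.802)² · (0.2499 + 0.2176) / 0.0289
  = 7.8512 · 0.4675 / 0.0289
  = 127.00
Adjust for 88% response: 127.00 / 0.88 = 144.32.
Round up → n = 145 per group.

n = 145 per group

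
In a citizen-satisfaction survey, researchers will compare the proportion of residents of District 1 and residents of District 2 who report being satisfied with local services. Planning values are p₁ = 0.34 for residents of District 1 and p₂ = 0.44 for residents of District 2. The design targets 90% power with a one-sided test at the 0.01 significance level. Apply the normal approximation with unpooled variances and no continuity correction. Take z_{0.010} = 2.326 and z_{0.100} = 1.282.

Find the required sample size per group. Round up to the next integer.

n = 613 per group

n = (z_α + z_β)² · [p₁(1−p₁) + p₂(1−p₂)] / (p₁ − p₂)²
  = (2.326 + 1.282)² · (0.34·0.66 + 0.44·0.56) / (-0.10)²
  = (3.608)² · (0.2244 + 0.2464) / 0.0100
  = 13.0177 · 0.4708 / 0.0100
  = 612.87
Round up → n = 613 per group.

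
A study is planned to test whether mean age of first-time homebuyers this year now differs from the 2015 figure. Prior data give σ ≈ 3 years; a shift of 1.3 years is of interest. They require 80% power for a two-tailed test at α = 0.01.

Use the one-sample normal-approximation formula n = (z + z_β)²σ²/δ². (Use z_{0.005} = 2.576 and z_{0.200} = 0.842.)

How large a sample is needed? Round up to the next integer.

n = 63

n = (z_{α/2} + z_β)² · σ² / δ²
  = (2.576 + 0.842)² · 3² / 1.3²
  = 11.6827 · 9 / 1.69
  = 62.22
Round up → n = 63.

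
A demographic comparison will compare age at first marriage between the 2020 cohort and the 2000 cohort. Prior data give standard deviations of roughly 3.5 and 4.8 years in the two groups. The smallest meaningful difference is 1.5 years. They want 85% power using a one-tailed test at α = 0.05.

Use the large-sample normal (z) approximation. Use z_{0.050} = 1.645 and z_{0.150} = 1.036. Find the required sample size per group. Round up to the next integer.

n = 113 per group

n = (z_α + z_β)² · (σ₁² + σ₂²) / δ²
  = (1.645 + 1.036)² · (3.5² + 4.8² = 35.29) / 1.5²
  = 7.1878 · 35.29 / 2.25
  = 112.74
Round up → n = 113 per group.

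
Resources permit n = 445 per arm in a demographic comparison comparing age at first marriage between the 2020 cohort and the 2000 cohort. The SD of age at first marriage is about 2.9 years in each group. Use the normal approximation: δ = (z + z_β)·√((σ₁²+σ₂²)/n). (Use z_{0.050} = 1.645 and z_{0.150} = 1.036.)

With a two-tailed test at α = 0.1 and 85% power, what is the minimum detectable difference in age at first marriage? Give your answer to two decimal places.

Minimum detectable difference ≈ 0.52 years

δ = (z_{α/2} + z_β) · √((σ₁²+σ₂²)/n)
  = (1.645 + 1.036) · √(16.82/445)
  = 2.681 · √0.0378
  = 2.681 · 0.1944
  = 0.5212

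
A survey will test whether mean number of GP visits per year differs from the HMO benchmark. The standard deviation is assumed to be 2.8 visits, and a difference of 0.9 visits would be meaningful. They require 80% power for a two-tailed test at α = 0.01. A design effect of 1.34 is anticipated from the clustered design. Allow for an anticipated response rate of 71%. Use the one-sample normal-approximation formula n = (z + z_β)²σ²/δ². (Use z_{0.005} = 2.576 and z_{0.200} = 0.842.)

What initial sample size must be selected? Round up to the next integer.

n = 214

n = (z_{α/2} + z_β)² · σ² / δ²
  = (2.576 + 0.842)² · 2.8² / 0.9²
  = 11.6827 · 7.84 / 0.81
  = 113.08
Design effect: 1.34 × 113.08 = 151.52.
Adjust for 71% response: 151.52 / 0.71 = 213.41.
Round up → n = 214.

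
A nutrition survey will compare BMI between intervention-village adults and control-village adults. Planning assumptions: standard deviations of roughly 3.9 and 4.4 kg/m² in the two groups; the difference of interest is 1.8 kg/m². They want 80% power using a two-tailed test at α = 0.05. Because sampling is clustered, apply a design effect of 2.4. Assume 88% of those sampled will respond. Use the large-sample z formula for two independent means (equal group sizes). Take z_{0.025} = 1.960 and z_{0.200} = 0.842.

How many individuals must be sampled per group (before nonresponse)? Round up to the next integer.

n = (z_{α/2} + z_β)² · (σ₁² + σ₂²) / δ²
  = (1.960 + 0.842)² · (3.9² + 4.4² = 34.57) / 1.8²
  = 7.8512 · 34.57 / 3.24
  = 83.77
Design effect: 2.4 × 83.77 = 201.05.
Adjust for 88% response: 201.05 / 0.88 = 228.46.
Round up → n = 229 per group.

n = 229 per group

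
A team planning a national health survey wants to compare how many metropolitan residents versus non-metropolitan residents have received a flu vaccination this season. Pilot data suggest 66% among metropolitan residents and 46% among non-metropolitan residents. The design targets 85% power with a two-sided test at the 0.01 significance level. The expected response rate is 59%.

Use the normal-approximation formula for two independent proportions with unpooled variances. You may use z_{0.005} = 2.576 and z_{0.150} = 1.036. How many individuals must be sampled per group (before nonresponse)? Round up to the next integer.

n = 262 per group

n = (z_{α/2} + z_β)² · [p₁(1−p₁) + p₂(1−p₂)] / (p₁ − p₂)²
  = (2.576 + 1.036)² · (0.66·0.34 + 0.46·0.54) / (0.20)²
  = (3.612)² · (0.2244 + 0.2484) / 0.0400
  = 13.0465 · 0.4728 / 0.0400
  = 154.21
Adjust for 59% response: 154.21 / 0.59 = 261.37.
Round up → n = 262 per group.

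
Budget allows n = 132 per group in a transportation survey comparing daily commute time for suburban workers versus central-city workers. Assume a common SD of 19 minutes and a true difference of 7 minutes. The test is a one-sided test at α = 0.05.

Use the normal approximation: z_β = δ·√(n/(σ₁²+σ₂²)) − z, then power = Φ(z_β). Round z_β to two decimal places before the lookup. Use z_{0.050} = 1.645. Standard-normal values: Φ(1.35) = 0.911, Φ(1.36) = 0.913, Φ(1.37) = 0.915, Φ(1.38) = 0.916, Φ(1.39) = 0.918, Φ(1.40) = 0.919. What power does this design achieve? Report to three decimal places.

Power ≈ 0.911

z_β = δ·√(n/(σ₁²+σ₂²)) − z_α
    = 7 · √(132/722) − 1.645
    = 7 · 0.42758 − 1.645
    = 2.9931 − 1.645 = 1.3481 → 1.35
Power = Φ(1.35) = 0.911.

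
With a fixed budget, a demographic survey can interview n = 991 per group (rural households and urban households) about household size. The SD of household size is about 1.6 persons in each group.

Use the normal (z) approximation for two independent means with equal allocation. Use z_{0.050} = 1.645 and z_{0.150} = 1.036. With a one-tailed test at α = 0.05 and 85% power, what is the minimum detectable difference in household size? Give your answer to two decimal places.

Minimum detectable difference ≈ 0.19 persons

δ = (z_α + z_β) · √((σ₁²+σ₂²)/n)
  = (1.645 + 1.036) · √(5.12/991)
  = 2.681 · √0.00517
  = 2.681 · 0.0719
  = 0.1927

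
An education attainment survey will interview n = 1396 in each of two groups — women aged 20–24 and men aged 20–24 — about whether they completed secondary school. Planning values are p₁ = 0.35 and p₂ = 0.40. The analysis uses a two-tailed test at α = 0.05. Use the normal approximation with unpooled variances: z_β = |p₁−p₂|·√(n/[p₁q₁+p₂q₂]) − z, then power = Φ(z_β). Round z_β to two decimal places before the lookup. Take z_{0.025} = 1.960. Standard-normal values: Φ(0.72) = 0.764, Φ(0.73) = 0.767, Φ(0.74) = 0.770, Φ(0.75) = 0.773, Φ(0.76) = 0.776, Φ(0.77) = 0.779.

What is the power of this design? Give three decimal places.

Power ≈ 0.779

z_β = |p₁−p₂|·√(n/[p₁q₁+p₂q₂]) − z_{α/2}
    = 0.05 · √(1396/0.4675) − 1.960
    = 0.05 · 54.6452 − 1.960
    = 2.7323 − 1.960 = 0.7723 → 0.77
Power = Φ(0.77) = 0.779.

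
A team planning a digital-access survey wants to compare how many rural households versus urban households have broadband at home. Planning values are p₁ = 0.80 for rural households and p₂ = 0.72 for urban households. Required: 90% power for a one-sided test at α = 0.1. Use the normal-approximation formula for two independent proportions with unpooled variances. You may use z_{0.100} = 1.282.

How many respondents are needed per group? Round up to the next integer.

n = 372 per group

n = (z_α + z_β)² · [p₁(1−p₁) + p₂(1−p₂)] / (p₁ − p₂)²
  = (1.282 + 1.282)² · (0.80·0.20 + 0.72·0.28) / (0.08)²
  = (2.564)² · (0.1600 + 0.2016) / 0.0064
  = 6.5741 · 0.3616 / 0.0064
  = 371.44
Round up → n = 372 per group.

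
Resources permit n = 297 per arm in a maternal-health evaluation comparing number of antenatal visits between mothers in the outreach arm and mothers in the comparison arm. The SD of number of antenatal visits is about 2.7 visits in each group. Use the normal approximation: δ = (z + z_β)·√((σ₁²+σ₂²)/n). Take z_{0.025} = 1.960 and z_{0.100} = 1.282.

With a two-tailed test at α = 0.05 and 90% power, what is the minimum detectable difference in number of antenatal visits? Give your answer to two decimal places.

δ = (z_{α/2} + z_β) · √((σ₁²+σ₂²)/n)
  = (1.960 + 1.282) · √(14.58/297)
  = 3.242 · √0.04909
  = 3.242 · 0.2216
  = 0.7183

Minimum detectable difference ≈ 0.72 visits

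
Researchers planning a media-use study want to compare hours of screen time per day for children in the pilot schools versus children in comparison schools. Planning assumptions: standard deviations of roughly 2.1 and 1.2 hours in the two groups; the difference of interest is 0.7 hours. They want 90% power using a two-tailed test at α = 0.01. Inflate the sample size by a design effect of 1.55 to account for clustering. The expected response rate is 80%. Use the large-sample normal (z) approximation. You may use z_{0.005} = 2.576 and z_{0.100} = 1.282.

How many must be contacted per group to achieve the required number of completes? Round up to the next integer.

n = 345 per group

n = (z_{α/2} + z_β)² · (σ₁² + σ₂²) / δ²
  = (2.576 + 1.282)² · (2.1² + 1.2² = 5.85) / 0.7²
  = 14.8842 · 5.85 / 0.49
  = 177.70
Design effect: 1.55 × 177.70 = 275.43.
Adjust for 80% response: 275.43 / 0.80 = 344.29.
Round up → n = 345 per group.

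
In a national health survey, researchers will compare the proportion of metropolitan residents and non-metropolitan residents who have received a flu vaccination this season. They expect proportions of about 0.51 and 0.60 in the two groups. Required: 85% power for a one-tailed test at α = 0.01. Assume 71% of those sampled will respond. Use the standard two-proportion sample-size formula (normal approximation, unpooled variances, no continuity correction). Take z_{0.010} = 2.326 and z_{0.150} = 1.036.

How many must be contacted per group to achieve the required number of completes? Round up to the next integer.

n = (z_α + z_β)² · [p₁(1−p₁) + p₂(1−p₂)] / (p₁ − p₂)²
  = (2.326 + 1.036)² · (0.51·0.49 + 0.60·0.40) / (-0.09)²
  = (3.362)² · (0.2499 + 0.2400) / 0.0081
  = 11.3030 · 0.4899 / 0.0081
  = 683.62
Adjust for 71% response: 683.62 / 0.71 = 962.85.
Round up → n = 963 per group.

n = 963 per group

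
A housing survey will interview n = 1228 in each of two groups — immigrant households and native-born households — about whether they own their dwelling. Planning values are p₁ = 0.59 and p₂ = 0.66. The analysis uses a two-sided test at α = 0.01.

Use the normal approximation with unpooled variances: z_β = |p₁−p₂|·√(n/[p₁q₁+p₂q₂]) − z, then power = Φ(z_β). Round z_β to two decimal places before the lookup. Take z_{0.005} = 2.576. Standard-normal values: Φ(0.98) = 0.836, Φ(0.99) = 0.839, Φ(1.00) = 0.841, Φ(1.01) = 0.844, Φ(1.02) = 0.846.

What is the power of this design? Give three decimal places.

z_β = |p₁−p₂|·√(n/[p₁q₁+p₂q₂]) − z_{α/2}
    = 0.07 · √(1228/0.4663) − 2.576
    = 0.07 · 51.3176 − 2.576
    = 3.5922 − 2.576 = 1.0162 → 1.02
Power = Φ(1.02) = 0.846.

Power ≈ 0.846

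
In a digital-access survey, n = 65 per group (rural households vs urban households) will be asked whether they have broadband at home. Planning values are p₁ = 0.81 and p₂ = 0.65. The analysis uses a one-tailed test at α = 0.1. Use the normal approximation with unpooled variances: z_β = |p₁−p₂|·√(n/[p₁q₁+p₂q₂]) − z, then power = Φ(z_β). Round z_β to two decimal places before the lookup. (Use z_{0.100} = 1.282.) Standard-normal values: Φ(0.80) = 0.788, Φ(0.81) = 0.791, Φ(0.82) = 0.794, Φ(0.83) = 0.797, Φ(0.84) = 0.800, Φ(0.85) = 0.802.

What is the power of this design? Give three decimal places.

Power ≈ 0.791

z_β = |p₁−p₂|·√(n/[p₁q₁+p₂q₂]) − z_α
    = 0.16 · √(65/0.3814) − 1.282
    = 0.16 · 13.0547 − 1.282
    = 2.0887 − 1.282 = 0.8067 → 0.81
Power = Φ(0.81) = 0.791.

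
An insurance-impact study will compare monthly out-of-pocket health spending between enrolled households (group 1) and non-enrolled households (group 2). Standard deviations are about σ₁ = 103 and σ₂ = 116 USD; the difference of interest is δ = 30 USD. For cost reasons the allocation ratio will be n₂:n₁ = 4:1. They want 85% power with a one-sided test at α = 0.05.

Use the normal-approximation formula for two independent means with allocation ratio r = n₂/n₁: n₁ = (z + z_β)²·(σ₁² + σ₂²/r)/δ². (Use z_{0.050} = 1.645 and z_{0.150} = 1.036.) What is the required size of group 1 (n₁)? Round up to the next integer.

n₁ = (z_α + z_β)² · (σ₁² + σ₂²/r) / δ²
   = (1.645 + 1.036)² · (103² + 116²/4) / 30²
   = 7.1878 · (10609 + 3364) / 900
   = 7.1878 · 13973 / 900
   = 111.59
Round up → n₁ = 112; n₂ = r·n₁ = 4 × 112 = 448.

n₁ = 112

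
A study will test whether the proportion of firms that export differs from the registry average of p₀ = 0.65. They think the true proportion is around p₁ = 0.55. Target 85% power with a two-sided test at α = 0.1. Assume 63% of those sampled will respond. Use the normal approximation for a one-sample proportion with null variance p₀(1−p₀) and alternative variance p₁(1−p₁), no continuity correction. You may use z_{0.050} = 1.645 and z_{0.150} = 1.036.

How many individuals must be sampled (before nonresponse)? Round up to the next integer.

n = 269

n = [z_{α/2}·√(p₀q₀) + z_β·√(p₁q₁)]² / (p₁ − p₀)²
  = [1.645·√(0.65·0.35) + 1.036·√(0.55·0.45)]² / (-0.10)²
  = [1.645·0.4770 + 1.036·0.4975]² / 0.0100
  = [1.3000]² / 0.0100
  = 169.00
Adjust for 63% response: 169.00 / 0.63 = 268.26.
Round up → n = 269.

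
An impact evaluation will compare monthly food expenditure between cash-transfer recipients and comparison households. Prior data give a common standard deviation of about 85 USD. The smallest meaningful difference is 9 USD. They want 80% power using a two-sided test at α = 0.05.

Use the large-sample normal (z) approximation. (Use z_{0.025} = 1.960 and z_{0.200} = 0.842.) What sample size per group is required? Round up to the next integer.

n = 1401 per group

n = (z_{α/2} + z_β)² · (σ₁² + σ₂²) / δ²
  = (1.960 + 0.842)² · (2·85² = 14450) / 9²
  = 7.8512 · 14450 / 81
  = 1400.62
Round up → n = 1401 per group.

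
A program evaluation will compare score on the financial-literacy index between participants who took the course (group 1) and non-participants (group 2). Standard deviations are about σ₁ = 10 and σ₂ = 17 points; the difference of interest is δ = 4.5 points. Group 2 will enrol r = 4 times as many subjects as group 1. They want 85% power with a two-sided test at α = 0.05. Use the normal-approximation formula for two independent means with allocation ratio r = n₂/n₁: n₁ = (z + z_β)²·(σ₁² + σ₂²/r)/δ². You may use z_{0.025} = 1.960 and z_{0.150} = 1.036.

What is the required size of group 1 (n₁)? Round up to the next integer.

n₁ = (z_{α/2} + z_β)² · (σ₁² + σ₂²/r) / δ²
   = (1.960 + 1.036)² · (10² + 17²/4) / 4.5²
   = 8.9760 · (100 + 72.25) / 20.25
   = 8.9760 · 172.25 / 20.25
   = 76.35
Round up → n₁ = 77; n₂ = r·n₁ = 4 × 77 = 308.

n₁ = 77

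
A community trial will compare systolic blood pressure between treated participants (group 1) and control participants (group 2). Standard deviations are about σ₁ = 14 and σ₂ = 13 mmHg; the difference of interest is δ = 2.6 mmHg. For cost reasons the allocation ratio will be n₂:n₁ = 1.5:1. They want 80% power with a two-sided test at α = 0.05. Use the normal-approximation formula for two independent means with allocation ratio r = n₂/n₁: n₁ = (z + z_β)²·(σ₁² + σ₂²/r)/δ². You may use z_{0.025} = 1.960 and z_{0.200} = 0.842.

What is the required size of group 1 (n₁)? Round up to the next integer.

n₁ = 359

n₁ = (z_{α/2} + z_β)² · (σ₁² + σ₂²/r) / δ²
   = (1.960 + 0.842)² · (14² + 13²/1.5) / 2.6²
   = 7.8512 · (196 + 112.6667) / 6.76
   = 7.8512 · 308.6667 / 6.76
   = 358.49
Round up → n₁ = 359; n₂ = r·n₁ = 1.5 × 359 = 539.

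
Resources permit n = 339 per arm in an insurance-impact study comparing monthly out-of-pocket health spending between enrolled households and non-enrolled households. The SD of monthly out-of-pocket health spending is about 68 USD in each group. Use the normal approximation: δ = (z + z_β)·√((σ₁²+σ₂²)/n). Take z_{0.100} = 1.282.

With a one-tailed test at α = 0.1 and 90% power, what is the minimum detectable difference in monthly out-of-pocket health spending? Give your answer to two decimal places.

Minimum detectable difference ≈ 13.39 USD

δ = (z_α + z_β) · √((σ₁²+σ₂²)/n)
  = (1.282 + 1.282) · √(9248/339)
  = 2.564 · √27.2802
  = 2.564 · 5.2230
  = 13.3919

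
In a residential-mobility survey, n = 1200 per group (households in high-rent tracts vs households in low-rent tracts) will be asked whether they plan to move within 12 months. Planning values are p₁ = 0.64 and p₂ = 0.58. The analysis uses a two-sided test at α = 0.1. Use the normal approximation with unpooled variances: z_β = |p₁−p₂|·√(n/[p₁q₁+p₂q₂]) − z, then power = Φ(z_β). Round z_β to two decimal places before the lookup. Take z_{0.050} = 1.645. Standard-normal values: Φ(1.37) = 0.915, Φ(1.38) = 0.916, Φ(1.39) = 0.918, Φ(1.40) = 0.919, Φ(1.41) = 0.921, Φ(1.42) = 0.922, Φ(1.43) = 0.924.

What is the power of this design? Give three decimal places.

Power ≈ 0.915

z_β = |p₁−p₂|·√(n/[p₁q₁+p₂q₂]) − z_{α/2}
    = 0.06 · √(1200/0.4740) − 1.645
    = 0.06 · 50.3155 − 1.645
    = 3.0189 − 1.645 = 1.3739 → 1.37
Power = Φ(1.37) = 0.915.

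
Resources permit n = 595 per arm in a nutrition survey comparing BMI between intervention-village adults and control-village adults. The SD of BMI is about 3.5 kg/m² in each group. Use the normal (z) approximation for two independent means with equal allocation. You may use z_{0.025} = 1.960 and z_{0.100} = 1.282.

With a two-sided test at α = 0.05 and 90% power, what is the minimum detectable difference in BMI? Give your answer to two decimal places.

Minimum detectable difference ≈ 0.66 kg/m²

δ = (z_{α/2} + z_β) · √((σ₁²+σ₂²)/n)
  = (1.960 + 1.282) · √(24.5/595)
  = 3.242 · √0.04118
  = 3.242 · 0.2029
  = 0.6579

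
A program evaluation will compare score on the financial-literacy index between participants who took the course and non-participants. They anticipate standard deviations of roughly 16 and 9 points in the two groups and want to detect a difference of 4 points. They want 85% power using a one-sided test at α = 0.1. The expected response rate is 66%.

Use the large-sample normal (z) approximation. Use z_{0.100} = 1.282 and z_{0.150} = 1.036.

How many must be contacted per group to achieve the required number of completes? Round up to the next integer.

n = 172 per group

n = (z_α + z_β)² · (σ₁² + σ₂²) / δ²
  = (1.282 + 1.036)² · (16² + 9² = 337) / 4²
  = 5.3731 · 337 / 16
  = 113.17
Adjust for 66% response: 113.17 / 0.66 = 171.47.
Round up → n = 172 per group.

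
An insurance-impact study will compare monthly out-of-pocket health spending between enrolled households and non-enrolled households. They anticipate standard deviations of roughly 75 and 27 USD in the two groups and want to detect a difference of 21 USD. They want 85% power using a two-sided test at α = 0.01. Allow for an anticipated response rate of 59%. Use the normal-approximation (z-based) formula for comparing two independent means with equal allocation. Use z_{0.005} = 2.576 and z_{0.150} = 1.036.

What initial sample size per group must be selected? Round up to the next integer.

n = 319 per group

n = (z_{α/2} + z_β)² · (σ₁² + σ₂²) / δ²
  = (2.576 + 1.036)² · (75² + 27² = 6354) / 21²
  = 13.0465 · 6354 / 441
  = 187.98
Adjust for 59% response: 187.98 / 0.59 = 318.60.
Round up → n = 319 per group.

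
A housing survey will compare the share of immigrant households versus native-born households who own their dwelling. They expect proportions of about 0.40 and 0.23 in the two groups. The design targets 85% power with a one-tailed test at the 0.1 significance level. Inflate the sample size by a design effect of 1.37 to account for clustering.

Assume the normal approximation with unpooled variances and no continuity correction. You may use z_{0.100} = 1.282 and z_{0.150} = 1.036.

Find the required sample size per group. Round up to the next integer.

n = (z_α + z_β)² · [p₁(1−p₁) + p₂(1−p₂)] / (p₁ − p₂)²
  = (1.282 + 1.036)² · (0.40·0.60 + 0.23·0.77) / (0.17)²
  = (2.318)² · (0.2400 + 0.1771) / 0.0289
  = 5.3731 · 0.4171 / 0.0289
  = 77.55
Design effect: 1.37 × 77.55 = 106.24.
Round up → n = 107 per group.

n = 107 per group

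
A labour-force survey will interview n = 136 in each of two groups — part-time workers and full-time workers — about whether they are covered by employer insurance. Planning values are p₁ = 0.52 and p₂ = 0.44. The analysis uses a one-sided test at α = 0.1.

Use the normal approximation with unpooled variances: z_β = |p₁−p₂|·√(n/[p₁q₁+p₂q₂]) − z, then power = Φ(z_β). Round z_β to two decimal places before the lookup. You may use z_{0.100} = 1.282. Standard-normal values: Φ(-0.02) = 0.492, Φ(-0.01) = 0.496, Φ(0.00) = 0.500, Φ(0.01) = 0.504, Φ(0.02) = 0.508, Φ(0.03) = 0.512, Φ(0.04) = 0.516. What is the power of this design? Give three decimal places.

z_β = |p₁−p₂|·√(n/[p₁q₁+p₂q₂]) − z_α
    = 0.08 · √(136/0.4960) − 1.282
    = 0.08 · 16.5588 − 1.282
    = 1.3247 − 1.282 = 0.0427 → 0.04
Power = Φ(0.04) = 0.516.

Power ≈ 0.516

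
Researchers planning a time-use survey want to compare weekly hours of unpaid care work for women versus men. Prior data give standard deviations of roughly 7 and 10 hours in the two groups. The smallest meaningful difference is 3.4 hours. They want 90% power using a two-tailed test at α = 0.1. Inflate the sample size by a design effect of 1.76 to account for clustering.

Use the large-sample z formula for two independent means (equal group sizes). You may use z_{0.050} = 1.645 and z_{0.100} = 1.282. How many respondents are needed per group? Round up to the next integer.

n = (z_{α/2} + z_β)² · (σ₁² + σ₂²) / δ²
  = (1.645 + 1.282)² · (7² + 10² = 149) / 3.4²
  = 8.5673 · 149 / 11.56
  = 110.43
Design effect: 1.76 × 110.43 = 194.35.
Round up → n = 195 per group.

n = 195 per group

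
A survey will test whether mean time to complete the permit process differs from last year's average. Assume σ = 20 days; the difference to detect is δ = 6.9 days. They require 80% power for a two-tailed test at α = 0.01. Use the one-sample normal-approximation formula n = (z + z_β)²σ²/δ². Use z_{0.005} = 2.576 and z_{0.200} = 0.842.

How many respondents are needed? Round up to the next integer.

n = 99

n = (z_{α/2} + z_β)² · σ² / δ²
  = (2.576 + 0.842)² · 20² / 6.9²
  = 11.6827 · 400 / 47.61
  = 98.15
Round up → n = 99.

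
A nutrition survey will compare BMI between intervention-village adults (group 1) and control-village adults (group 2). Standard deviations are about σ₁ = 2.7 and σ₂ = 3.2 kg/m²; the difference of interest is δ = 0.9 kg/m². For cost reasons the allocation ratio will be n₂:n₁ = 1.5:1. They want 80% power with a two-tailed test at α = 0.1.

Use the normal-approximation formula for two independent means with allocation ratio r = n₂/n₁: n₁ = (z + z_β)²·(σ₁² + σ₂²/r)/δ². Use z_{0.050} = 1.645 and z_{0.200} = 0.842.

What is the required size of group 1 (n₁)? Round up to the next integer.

n₁ = (z_{α/2} + z_β)² · (σ₁² + σ₂²/r) / δ²
   = (1.645 + 0.842)² · (2.7² + 3.2²/1.5) / 0.9²
   = 6.1852 · (7.29 + 6.8267) / 0.81
   = 6.1852 · 14.1167 / 0.81
   = 107.80
Round up → n₁ = 108; n₂ = r·n₁ = 1.5 × 108 = 162.

n₁ = 108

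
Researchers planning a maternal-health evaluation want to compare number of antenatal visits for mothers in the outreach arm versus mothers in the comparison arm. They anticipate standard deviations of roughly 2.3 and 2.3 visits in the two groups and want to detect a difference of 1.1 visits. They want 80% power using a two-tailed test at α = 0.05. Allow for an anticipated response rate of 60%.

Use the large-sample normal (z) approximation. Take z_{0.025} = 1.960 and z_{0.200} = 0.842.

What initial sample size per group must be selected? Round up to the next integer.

n = 115 per group

n = (z_{α/2} + z_β)² · (σ₁² + σ₂²) / δ²
  = (1.960 + 0.842)² · (2.3² + 2.3² = 10.58) / 1.1²
  = 7.8512 · 10.58 / 1.21
  = 68.65
Adjust for 60% response: 68.65 / 0.60 = 114.42.
Round up → n = 115 per group.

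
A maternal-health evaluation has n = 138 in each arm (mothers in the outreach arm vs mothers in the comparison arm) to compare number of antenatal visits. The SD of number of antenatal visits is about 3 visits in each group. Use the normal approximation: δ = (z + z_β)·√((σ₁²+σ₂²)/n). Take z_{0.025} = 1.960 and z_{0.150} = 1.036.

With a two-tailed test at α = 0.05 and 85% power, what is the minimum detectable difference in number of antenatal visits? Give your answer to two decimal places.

Minimum detectable difference ≈ 1.08 visits

δ = (z_{α/2} + z_β) · √((σ₁²+σ₂²)/n)
  = (1.960 + 1.036) · √(18/138)
  = 2.996 · √0.13043
  = 2.996 · 0.3612
  = 1.0820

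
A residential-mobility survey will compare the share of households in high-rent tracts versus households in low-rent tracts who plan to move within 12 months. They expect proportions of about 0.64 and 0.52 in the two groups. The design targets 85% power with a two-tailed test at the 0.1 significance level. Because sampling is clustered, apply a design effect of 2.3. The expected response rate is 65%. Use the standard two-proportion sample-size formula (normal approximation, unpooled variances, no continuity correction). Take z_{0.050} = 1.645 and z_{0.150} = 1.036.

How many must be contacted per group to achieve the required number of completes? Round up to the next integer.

n = 848 per group

n = (z_{α/2} + z_β)² · [p₁(1−p₁) + p₂(1−p₂)] / (p₁ − p₂)²
  = (1.645 + 1.036)² · (0.64·0.36 + 0.52·0.48) / (0.12)²
  = (2.681)² · (0.2304 + 0.2496) / 0.0144
  = 7.1878 · 0.4800 / 0.0144
  = 239.59
Design effect: 2.3 × 239.59 = 551.06.
Adjust for 65% response: 551.06 / 0.65 = 847.79.
Round up → n = 848 per group.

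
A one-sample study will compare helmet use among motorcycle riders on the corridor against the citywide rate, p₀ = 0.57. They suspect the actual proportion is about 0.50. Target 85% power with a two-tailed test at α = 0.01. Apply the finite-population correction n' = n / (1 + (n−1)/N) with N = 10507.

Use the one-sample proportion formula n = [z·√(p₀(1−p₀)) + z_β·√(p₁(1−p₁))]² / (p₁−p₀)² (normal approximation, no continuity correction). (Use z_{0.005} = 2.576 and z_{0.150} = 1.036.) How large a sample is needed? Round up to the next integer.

n = [z_{α/2}·√(p₀q₀) + z_β·√(p₁q₁)]² / (p₁ − p₀)²
  = [2.576·√(0.57·0.43) + 1.036·√(0.50·0.50)]² / (-0.07)²
  = [2.576·0.4951 + 1.036·0.5000]² / 0.0049
  = [1.7933]² / 0.0049
  = 656.32
Finite-population correction (N = 10507): 656.32 / (1 + (656.32 − 1)/10507) = 617.79.
Round up → n = 618.

n = 618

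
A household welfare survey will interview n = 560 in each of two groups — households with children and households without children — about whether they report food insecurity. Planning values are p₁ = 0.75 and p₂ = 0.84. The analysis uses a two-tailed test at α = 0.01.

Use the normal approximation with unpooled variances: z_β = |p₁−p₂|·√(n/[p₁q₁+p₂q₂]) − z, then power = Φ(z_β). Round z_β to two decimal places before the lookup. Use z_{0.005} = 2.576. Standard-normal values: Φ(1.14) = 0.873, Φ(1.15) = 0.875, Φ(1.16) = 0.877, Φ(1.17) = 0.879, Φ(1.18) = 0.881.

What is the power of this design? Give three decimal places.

z_β = |p₁−p₂|·√(n/[p₁q₁+p₂q₂]) − z_{α/2}
    = 0.09 · √(560/0.3219) − 2.576
    = 0.09 · 41.7094 − 2.576
    = 3.7538 − 2.576 = 1.1778 → 1.18
Power = Φ(1.18) = 0.881.

Power ≈ 0.881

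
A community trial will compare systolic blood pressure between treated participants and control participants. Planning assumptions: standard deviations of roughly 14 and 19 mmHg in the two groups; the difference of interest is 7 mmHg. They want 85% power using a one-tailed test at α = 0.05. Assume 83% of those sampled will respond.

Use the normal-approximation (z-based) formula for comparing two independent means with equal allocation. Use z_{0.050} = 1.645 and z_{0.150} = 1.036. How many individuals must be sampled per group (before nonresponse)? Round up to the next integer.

n = (z_α + z_β)² · (σ₁² + σ₂²) / δ²
  = (1.645 + 1.036)² · (14² + 19² = 557) / 7²
  = 7.1878 · 557 / 49
  = 81.71
Adjust for 83% response: 81.71 / 0.83 = 98.44.
Round up → n = 99 per group.

n = 99 per group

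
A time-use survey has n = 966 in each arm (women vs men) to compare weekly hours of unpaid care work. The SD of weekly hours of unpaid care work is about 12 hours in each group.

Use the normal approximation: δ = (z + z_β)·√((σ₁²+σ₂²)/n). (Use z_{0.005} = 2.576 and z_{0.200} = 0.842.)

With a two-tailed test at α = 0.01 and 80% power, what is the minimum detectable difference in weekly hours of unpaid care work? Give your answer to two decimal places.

δ = (z_{α/2} + z_β) · √((σ₁²+σ₂²)/n)
  = (2.576 + 0.842) · √(288/966)
  = 3.418 · √0.29814
  = 3.418 · 0.5460
  = 1.8663

Minimum detectable difference ≈ 1.87 hours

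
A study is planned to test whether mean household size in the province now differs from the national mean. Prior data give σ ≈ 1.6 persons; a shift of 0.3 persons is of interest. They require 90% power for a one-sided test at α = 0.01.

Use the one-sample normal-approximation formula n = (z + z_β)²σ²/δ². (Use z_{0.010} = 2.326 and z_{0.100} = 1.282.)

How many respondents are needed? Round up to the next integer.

n = (z_α + z_β)² · σ² / δ²
  = (2.326 + 1.282)² · 1.6² / 0.3²
  = 13.0177 · 2.56 / 0.09
  = 370.28
Round up → n = 371.

n = 371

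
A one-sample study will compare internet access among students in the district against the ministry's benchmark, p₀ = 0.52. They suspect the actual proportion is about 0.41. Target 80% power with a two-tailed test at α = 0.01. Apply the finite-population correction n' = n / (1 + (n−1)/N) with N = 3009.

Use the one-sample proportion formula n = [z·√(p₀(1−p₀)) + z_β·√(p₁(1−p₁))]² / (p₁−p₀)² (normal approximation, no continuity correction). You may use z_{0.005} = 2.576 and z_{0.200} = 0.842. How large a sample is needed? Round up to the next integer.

n = 222

n = [z_{α/2}·√(p₀q₀) + z_β·√(p₁q₁)]² / (p₁ − p₀)²
  = [2.576·√(0.52·0.48) + 0.842·√(0.41·0.59)]² / (-0.11)²
  = [2.576·0.4996 + 0.842·0.4918]² / 0.0121
  = [1.7011]² / 0.0121
  = 239.15
Finite-population correction (N = 3009): 239.15 / (1 + (239.15 − 1)/3009) = 221.61.
Round up → n = 222.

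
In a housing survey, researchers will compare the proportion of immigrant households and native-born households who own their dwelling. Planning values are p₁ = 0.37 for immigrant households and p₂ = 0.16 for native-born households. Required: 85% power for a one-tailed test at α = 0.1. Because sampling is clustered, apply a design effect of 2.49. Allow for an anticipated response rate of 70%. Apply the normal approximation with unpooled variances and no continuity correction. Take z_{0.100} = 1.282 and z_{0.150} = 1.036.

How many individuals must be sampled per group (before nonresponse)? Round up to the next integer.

n = (z_α + z_β)² · [p₁(1−p₁) + p₂(1−p₂)] / (p₁ − p₂)²
  = (1.282 + 1.036)² · (0.37·0.63 + 0.16·0.84) / (0.21)²
  = (2.318)² · (0.2331 + 0.1344) / 0.0441
  = 5.3731 · 0.3675 / 0.0441
  = 44.78
Design effect: 2.49 × 44.78 = 111.49.
Adjust for 70% response: 111.49 / 0.70 = 159.27.
Round up → n = 160 per group.

n = 160 per group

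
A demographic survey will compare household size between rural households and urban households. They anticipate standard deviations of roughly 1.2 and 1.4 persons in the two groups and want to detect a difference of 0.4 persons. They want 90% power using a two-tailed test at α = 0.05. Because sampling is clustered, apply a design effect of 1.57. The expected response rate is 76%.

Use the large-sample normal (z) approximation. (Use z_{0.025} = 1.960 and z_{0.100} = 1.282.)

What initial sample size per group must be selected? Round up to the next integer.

n = (z_{α/2} + z_β)² · (σ₁² + σ₂²) / δ²
  = (1.960 + 1.282)² · (1.2² + 1.4² = 3.4) / 0.4²
  = 10.5106 · 3.4 / 0.16
  = 223.35
Design effect: 1.57 × 223.35 = 350.66.
Adjust for 76% response: 350.66 / 0.76 = 461.39.
Round up → n = 462 per group.

n = 462 per group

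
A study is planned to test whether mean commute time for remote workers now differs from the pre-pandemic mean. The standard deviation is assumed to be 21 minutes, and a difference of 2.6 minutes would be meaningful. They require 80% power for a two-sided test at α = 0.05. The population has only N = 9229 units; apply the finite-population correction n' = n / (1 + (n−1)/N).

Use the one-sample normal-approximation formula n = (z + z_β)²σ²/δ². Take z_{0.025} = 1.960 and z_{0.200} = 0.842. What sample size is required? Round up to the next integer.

n = 486

n = (z_{α/2} + z_β)² · σ² / δ²
  = (1.960 + 0.842)² · 21² / 2.6²
  = 7.8512 · 441 / 6.76
  = 512.19
Finite-population correction (N = 9229): 512.19 / (1 + (512.19 − 1)/9229) = 485.31.
Round up → n = 486.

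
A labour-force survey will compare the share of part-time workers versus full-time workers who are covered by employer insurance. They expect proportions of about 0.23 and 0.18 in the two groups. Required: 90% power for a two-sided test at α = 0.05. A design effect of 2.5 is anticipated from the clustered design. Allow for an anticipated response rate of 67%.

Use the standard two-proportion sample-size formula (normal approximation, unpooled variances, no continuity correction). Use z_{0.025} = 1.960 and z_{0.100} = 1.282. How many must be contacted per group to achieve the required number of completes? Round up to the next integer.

n = 5094 per group

n = (z_{α/2} + z_β)² · [p₁(1−p₁) + p₂(1−p₂)] / (p₁ − p₂)²
  = (1.960 + 1.282)² · (0.23·0.77 + 0.18·0.82) / (0.05)²
  = (3.242)² · (0.1771 + 0.1476) / 0.0025
  = 10.5106 · 0.3247 / 0.0025
  = 1365.11
Design effect: 2.5 × 1365.11 = 3412.78.
Adjust for 67% response: 3412.78 / 0.67 = 5093.70.
Round up → n = 5094 per group.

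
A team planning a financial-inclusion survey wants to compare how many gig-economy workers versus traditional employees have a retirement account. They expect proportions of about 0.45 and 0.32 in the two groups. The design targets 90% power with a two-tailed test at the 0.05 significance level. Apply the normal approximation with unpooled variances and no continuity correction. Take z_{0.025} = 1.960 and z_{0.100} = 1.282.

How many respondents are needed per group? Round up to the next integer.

n = (z_{α/2} + z_β)² · [p₁(1−p₁) + p₂(1−p₂)] / (p₁ − p₂)²
  = (1.960 + 1.282)² · (0.45·0.55 + 0.32·0.68) / (0.13)²
  = (3.242)² · (0.2475 + 0.2176) / 0.0169
  = 10.5106 · 0.4651 / 0.0169
  = 289.26
Round up → n = 290 per group.

n = 290 per group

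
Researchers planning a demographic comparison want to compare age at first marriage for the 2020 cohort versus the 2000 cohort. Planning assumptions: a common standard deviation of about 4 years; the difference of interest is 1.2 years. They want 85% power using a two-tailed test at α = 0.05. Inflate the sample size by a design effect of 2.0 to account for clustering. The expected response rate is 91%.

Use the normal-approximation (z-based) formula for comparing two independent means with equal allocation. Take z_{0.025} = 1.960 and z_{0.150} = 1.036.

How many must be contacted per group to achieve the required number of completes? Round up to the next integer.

n = (z_{α/2} + z_β)² · (σ₁² + σ₂²) / δ²
  = (1.960 + 1.036)² · (2·4² = 32) / 1.2²
  = 8.9760 · 32 / 1.44
  = 199.47
Design effect: 2.0 × 199.47 = 398.93.
Adjust for 91% response: 398.93 / 0.91 = 438.39.
Round up → n = 439 per group.

n = 439 per group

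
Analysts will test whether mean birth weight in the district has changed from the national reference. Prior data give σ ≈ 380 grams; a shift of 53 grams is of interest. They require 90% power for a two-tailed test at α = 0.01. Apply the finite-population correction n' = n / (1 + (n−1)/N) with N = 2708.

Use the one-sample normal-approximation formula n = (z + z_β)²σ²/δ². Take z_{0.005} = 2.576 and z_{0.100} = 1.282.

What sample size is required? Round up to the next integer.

n = (z_{α/2} + z_β)² · σ² / δ²
  = (2.576 + 1.282)² · 380² / 53²
  = 14.8842 · 144400 / 2809
  = 765.14
Finite-population correction (N = 2708): 765.14 / (1 + (765.14 − 1)/2708) = 596.75.
Round up → n = 597.

n = 597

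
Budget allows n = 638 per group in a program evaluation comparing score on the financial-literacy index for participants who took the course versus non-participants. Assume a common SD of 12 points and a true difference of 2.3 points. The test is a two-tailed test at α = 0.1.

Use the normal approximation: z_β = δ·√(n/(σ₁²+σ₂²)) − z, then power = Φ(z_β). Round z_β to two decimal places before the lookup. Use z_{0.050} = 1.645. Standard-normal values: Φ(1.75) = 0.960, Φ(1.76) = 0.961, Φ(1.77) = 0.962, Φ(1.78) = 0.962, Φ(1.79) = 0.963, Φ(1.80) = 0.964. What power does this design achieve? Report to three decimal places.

z_β = δ·√(n/(σ₁²+σ₂²)) − z_{α/2}
    = 2.3 · √(638/288) − 1.645
    = 2.3 · 1.48838 − 1.645
    = 3.4233 − 1.645 = 1.7783 → 1.78
Power = Φ(1.78) = 0.962.

Power ≈ 0.962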